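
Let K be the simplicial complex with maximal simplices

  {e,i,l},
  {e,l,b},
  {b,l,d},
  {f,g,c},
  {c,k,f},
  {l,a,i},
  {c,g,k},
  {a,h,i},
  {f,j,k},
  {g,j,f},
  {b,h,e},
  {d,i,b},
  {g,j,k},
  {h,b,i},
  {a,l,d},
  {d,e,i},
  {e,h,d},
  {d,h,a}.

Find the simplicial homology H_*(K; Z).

We work with the vertex ordering a < b < c < d < e < f < g < h < i < j < k < l. The simplices of K, each written with vertices in increasing order, are:

  0-simplices (12): a, b, c, d, e, f, g, h, i, j, k, l
  1-simplices (27): ad, ah, ai, al, bd, be, bh, bi, bl, cf, cg, ck, de, dh, di, dl, eh, ei, el, fg, fj, fk, gj, gk, hi, il, jk
  2-simplices (18): adh, adl, ahi, ail, bdi, bdl, beh, bel, bhi, cfg, cfk, cgk, deh, dei, eil, fgj, fjk, gjk

Hence C_0 ≅ Z^12, C_1 ≅ Z^27, C_2 ≅ Z^18.

Boundary ∂_1: C_1 → C_0 sends each edge [p,q] (with p < q) to q − p.
This gives a 12×27 integer matrix of rank 10; reducing to Smith normal form yields diagonal entries (1,1,1,1,1,1,1,1,1,1).

∂_2: C_2 → C_1 sends each 2-simplex [p,q,r] to [q,r] − [p,r] + [p,q]. For instance
  ∂ahi = hi − ai + ah,
  ∂bel = el − bl + be.
This gives a 27×18 integer matrix of rank 17; reducing to Smith normal form yields diagonal entries (1,1,1,1,1,1,1,1,1,1,1,1,1,1,1,1,2).

From H_k ≅ ker(∂_k) / im(∂_{k+1}) we obtain:

  H_0: rank C_0 − rank ∂_1 = 12 − 10 = 2, and the invariant factors of ∂_1 are all 1, so H_0 = Z^2.
  H_1: rank ker ∂_1 − rank ∂_2 = (27 − 10) − 17 = 0, and ∂_2 has invariant factor 2 > 1, so H_1 = Z/2.
  H_2: rank ker ∂_2 − rank ∂_3 = (18 − 17) − 0 = 1, and there is no ∂_3, so H_2 = Z.

As a check, the Euler characteristic is 12 − 27 + 18 = 3, which agrees with 2 − 0 + 1 = 3.

H_0 = Z^2,  H_1 = Z/2,  H_2 = Z.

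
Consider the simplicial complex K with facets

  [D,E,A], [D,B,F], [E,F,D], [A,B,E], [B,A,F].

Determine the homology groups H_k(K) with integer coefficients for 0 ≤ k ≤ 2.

H_0 ≅ Z,  H_1 ≅ Z,  H_2 = 0.

K has 5 vertices, 10 edges, 5 triangles.
rank ∂_0 = 0, rank ∂_1 = 4 ⇒ b_0 = 5 − 0 − 4 = 1; all invariant factors of ∂_1 are 1 so no torsion. So H_0 ≅ Z.
rank ∂_1 = 4, rank ∂_2 = 5 ⇒ b_1 = 10 − 4 − 5 = 1; all invariant factors of ∂_2 are 1 so no torsion. So H_1 ≅ Z.
rank ∂_2 = 5, rank ∂_3 = 0 ⇒ b_2 = 5 − 5 − 0 = 0. So H_2 ≅ 0.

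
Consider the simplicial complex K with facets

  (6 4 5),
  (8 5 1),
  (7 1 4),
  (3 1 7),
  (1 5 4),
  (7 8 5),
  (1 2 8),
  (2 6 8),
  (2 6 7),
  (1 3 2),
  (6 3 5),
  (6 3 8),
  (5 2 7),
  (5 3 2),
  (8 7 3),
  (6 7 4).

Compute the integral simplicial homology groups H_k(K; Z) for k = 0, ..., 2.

H_0 = Z,  H_1 = Z^2,  H_2 = Z.

Order the vertices as 1 < 2 < 3 < 4 < 5 < 6 < 7 < 8. Listing each simplex with vertices in this order, K has dimension 2 with simplices:

  0-simplices (8): [1], [2], [3], [4], [5], [6], [7], [8]
  1-simplices (24): (24 of them)
  2-simplices (16): [1,2,3], [1,2,8], [1,3,7], [1,4,5], [1,4,7], [1,5,8], [2,3,5], [2,5,7], [2,6,7], [2,6,8], [3,5,6], [3,6,8], [3,7,8], [4,5,6], [4,6,7], [5,7,8]

Hence C_0 ≅ Z^8, C_1 ≅ Z^24, C_2 ≅ Z^16.

Boundary ∂_1: C_1 → C_0 maps an edge to its endpoints' difference, ∂[p,q] = q − p.
This gives a 8×24 integer matrix of rank 7; reducing to Smith normal form yields diagonal entries (1,1,1,1,1,1,1).

The boundary map ∂_2: C_2 → C_1 sends each 2-simplex [p,q,r] to [q,r] − [p,r] + [p,q]. For instance
  ∂[4,5,6] = [5,6] − [4,6] + [4,5],
  ∂[1,5,8] = [5,8] − [1,8] + [1,5].
The resulting 24×16 matrix has rank 15, and its Smith normal form has invariant factors (1,1,1,1,1,1,1,1,1,1,1,1,1,1,1).

Reading off H_k = ker ∂_k / im ∂_{k+1}:

  H_0: rank C_0 − rank ∂_1 = 8 − 7 = 1, and the invariant factors of ∂_1 are all 1, so H_0 ≅ Z.
  H_1: rank ker ∂_1 − rank ∂_2 = (24 − 7) − 15 = 2, and the invariant factors of ∂_2 are all 1, so H_1 ≅ Z^2.
  H_2: rank ker ∂_2 − rank ∂_3 = (16 − 15) − 0 = 1, and there is no ∂_3, so H_2 ≅ Z.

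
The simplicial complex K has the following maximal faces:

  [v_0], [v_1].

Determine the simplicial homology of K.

Fix the vertex order v_0 < v_1 and write every simplex with vertices in increasing order. Then dim K = 0 and the simplices of K are:

  0-simplices (2): [v_0], [v_1]

giving chain groups C_0 ≅ Z^2.

From H_k ≅ ker(∂_k) / im(∂_{k+1}) we obtain:

  H_0: rank C_0 − rank ∂_1 = 2 − 0 = 2, and there is no ∂_1, so H_0 ≅ Z^2.

H_0 ≅ Z^2.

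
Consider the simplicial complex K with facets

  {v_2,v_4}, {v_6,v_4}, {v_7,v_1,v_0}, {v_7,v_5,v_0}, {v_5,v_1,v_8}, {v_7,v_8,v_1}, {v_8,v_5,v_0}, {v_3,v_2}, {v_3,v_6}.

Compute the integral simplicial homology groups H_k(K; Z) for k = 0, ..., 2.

We work with the vertex ordering v_0 < v_1 < v_2 < v_3 < v_4 < v_5 < v_6 < v_7 < v_8. The simplices of K, each written with vertices in increasing order, are:

  0-simplices (9): [v_0], [v_1], [v_2], [v_3], [v_4], [v_5], [v_6], [v_7], [v_8]
  1-simplices (14): [v_0,v_1], [v_0,v_5], [v_0,v_7], [v_0,v_8], [v_1,v_5], [v_1,v_7], [v_1,v_8], [v_2,v_3], [v_2,v_4], [v_3,v_6], [v_4,v_6], [v_5,v_7], [v_5,v_8], [v_7,v_8]
  2-simplices (5): [v_0,v_1,v_7], [v_0,v_5,v_7], [v_0,v_5,v_8], [v_1,v_5,v_8], [v_1,v_7,v_8]

giving chain groups C_0 ≅ Z^9, C_1 ≅ Z^14, C_2 ≅ Z^5.

The boundary map ∂_1: C_1 → C_0 is given by ∂[p,q] = [q] − [p]. For instance
  ∂[v_1,v_8] = [v_8] − [v_1].
As a 9×14 matrix over Z this has rank 7, with invariant factors (1,1,1,1,1,1,1).

Boundary ∂_2: C_2 → C_1 maps a triangle to the signed sum of its edges. For instance
  ∂[v_0,v_1,v_7] = [v_1,v_7] − [v_0,v_7] + [v_0,v_1],
  ∂[v_1,v_5,v_8] = [v_5,v_8] − [v_1,v_8] + [v_1,v_5].
The 14×5 boundary matrix has rank 5 and Smith normal form diag(1,1,1,1,1).

Computing H_k = (kernel of ∂_k) / (image of ∂_{k+1}):

  H_0: rank C_0 − rank ∂_1 = 9 − 7 = 2, and the invariant factors of ∂_1 are all 1, so H_0 = Z^2.
  H_1: rank ker ∂_1 − rank ∂_2 = (14 − 7) − 5 = 2, and the invariant factors of ∂_2 are all 1, so H_1 = Z^2.
  H_2: rank ker ∂_2 − rank ∂_3 = (5 − 5) − 0 = 0, and there is no ∂_3, so H_2 = 0.

H_0 = Z^2,  H_1 = Z^2,  H_2 = 0.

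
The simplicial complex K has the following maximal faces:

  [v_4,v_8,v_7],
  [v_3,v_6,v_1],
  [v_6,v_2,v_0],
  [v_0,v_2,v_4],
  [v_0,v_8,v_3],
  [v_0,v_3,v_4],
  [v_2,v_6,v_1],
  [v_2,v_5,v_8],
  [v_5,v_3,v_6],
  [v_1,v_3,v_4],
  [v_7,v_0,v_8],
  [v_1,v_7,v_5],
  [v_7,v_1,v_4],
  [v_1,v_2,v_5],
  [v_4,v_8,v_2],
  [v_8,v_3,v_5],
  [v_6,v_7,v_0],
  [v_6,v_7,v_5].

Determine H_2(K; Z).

Order the vertices as v_0 < v_1 < v_2 < v_3 < v_4 < v_5 < v_6 < v_7 < v_8. Listing each simplex with vertices in this order, K has dimension 2 with simplices:

  0-simplices (9): [v_0], [v_1], [v_2], [v_3], [v_4], [v_5], [v_6], [v_7], [v_8]
  1-simplices (27): (27 of them)
  2-simplices (18): (18 of them)

so the chain groups are C_0 ≅ Z^9, C_1 ≅ Z^27, C_2 ≅ Z^18.

Boundary ∂_1: C_1 → C_0 is given by ∂[p,q] = [q] − [p].
The 9×27 boundary matrix has rank 8 and Smith normal form diag(1,1,1,1,1,1,1,1).

Boundary ∂_2: C_2 → C_1 acts by ∂[p,q,r] = [q,r] − [p,r] + [p,q]. For instance
  ∂[v_2,v_5,v_8] = [v_5,v_8] − [v_2,v_8] + [v_2,v_5],
  ∂[v_4,v_7,v_8] = [v_7,v_8] − [v_4,v_8] + [v_4,v_7].
As a 27×18 matrix over Z this has rank 18, with invariant factors (1,1,1,1,1,1,1,1,1,1,1,1,1,1,1,1,1,2).

From H_k ≅ ker(∂_k) / im(∂_{k+1}) we obtain:

  H_2: rank ker ∂_2 − rank ∂_3 = (18 − 18) − 0 = 0, and there is no ∂_3, so H_2 ≅ 0.

(K is a triangulation of the Klein bottle.)

H_2 = 0.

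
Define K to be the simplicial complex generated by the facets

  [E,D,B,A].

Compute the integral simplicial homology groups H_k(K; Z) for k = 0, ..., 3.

H_0 = Z,  H_1 = 0,  H_2 = 0,  H_3 = 0.

We work with the vertex ordering A < B < D < E. The simplices of K, each written with vertices in increasing order, are:

  0-simplices (4): A, B, D, E
  1-simplices (6): AB, AD, AE, BD, BE, DE
  2-simplices (4): ABD, ABE, ADE, BDE
  3-simplices (1): ABDE

giving chain groups C_0 ≅ Z^4, C_1 ≅ Z^6, C_2 ≅ Z^4, C_3 ≅ Z^1.

The boundary map ∂_1: C_1 → C_0 sends each edge [p,q] (with p < q) to q − p. For instance
  ∂AB = B − A.
The 4×6 boundary matrix has rank 3 and Smith normal form diag(1,1,1).

Boundary ∂_2: C_2 → C_1 sends each 2-simplex [p,q,r] to [q,r] − [p,r] + [p,q]. For instance
  ∂BDE = DE − BE + BD,
  ∂ADE = DE − AE + AD.
As a 6×4 matrix over Z this has rank 3, with invariant factors (1,1,1).

The boundary map ∂_3: C_3 → C_2 sends each 3-simplex σ to the alternating sum Σ_i (−1)^i (σ with its i-th vertex removed). For instance
  ∂ABDE = BDE − ADE + ABE − ABD.
This gives a 4×1 integer matrix of rank 1; reducing to Smith normal form yields diagonal entries (1).

From H_k ≅ ker(∂_k) / im(∂_{k+1}) we obtain:

  H_0: rank C_0 − rank ∂_1 = 4 − 3 = 1, and the invariant factors of ∂_1 are all 1, so H_0 ≅ Z.
  H_1: rank ker ∂_1 − rank ∂_2 = (6 − 3) − 3 = 0, and the invariant factors of ∂_2 are all 1, so H_1 ≅ 0.
  H_2: rank ker ∂_2 − rank ∂_3 = (4 − 3) − 1 = 0, and the invariant factors of ∂_3 are all 1, so H_2 ≅ 0.
  H_3: rank ker ∂_3 − rank ∂_4 = (1 − 1) − 0 = 0, and there is no ∂_4, so H_3 ≅ 0.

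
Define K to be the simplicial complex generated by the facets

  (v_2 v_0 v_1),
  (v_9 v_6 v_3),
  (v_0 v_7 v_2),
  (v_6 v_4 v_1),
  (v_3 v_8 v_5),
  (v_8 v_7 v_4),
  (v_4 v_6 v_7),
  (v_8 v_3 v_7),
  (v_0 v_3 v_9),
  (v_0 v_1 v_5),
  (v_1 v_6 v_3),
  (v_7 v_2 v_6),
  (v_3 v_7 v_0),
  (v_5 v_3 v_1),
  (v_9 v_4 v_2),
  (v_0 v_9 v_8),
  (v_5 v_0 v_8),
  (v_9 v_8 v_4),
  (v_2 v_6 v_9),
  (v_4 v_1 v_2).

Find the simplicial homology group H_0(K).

H_0 = Z.

We work with the vertex ordering v_0 < v_1 < v_2 < v_3 < v_4 < v_5 < v_6 < v_7 < v_8 < v_9. The simplices of K, each written with vertices in increasing order, are:

  0-simplices (10): [v_0], [v_1], [v_2], [v_3], [v_4], [v_5], [v_6], [v_7], [v_8], [v_9]
  1-simplices (30): (30 of them)
  2-simplices (20): (20 of them)

giving chain groups C_0 ≅ Z^10, C_1 ≅ Z^30, C_2 ≅ Z^20.

∂_1: C_1 → C_0 is given by ∂[p,q] = [q] − [p]. For instance
  ∂[v_3,v_6] = [v_6] − [v_3].
As a 10×30 matrix over Z this has rank 9, with invariant factors (1,1,1,1,1,1,1,1,1).

∂_2: C_2 → C_1 acts by ∂[p,q,r] = [q,r] − [p,r] + [p,q]. For instance
  ∂[v_4,v_8,v_9] = [v_8,v_9] − [v_4,v_9] + [v_4,v_8],
  ∂[v_1,v_3,v_5] = [v_3,v_5] − [v_1,v_5] + [v_1,v_3].
This gives a 30×20 integer matrix of rank 20; reducing to Smith normal form yields diagonal entries (1,1,1,1,1,1,1,1,1,1,1,1,1,1,1,1,1,1,1,2).

From H_k ≅ ker(∂_k) / im(∂_{k+1}) we obtain:

  H_0: rank C_0 − rank ∂_1 = 10 − 9 = 1, and the invariant factors of ∂_1 are all 1, so H_0 ≅ Z.

(K is a triangulation of the Klein bottle.)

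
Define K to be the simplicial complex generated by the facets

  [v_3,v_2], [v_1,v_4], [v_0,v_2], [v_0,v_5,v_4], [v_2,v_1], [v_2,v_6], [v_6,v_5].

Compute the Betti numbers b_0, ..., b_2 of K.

Take the total order v_0 < v_1 < v_2 < v_3 < v_4 < v_5 < v_6 on the vertex set. Then K (dimension 2) consists of the simplices:

  0-simplices (7): [v_0], [v_1], [v_2], [v_3], [v_4], [v_5], [v_6]
  1-simplices (9): [v_0,v_2], [v_0,v_4], [v_0,v_5], [v_1,v_2], [v_1,v_4], [v_2,v_3], [v_2,v_6], [v_4,v_5], [v_5,v_6]
  2-simplices (1): [v_0,v_4,v_5]

Hence C_0 ≅ Z^7, C_1 ≅ Z^9, C_2 ≅ Z^1.

∂_1: C_1 → C_0 sends each edge [p,q] (with p < q) to q − p. For instance
  ∂[v_0,v_4] = [v_4] − [v_0].
This gives a 7×9 integer matrix of rank 6; reducing to Smith normal form yields diagonal entries (1,1,1,1,1,1).

∂_2: C_2 → C_1 maps a triangle to the signed sum of its edges. For instance
  ∂[v_0,v_4,v_5] = [v_4,v_5] − [v_0,v_5] + [v_0,v_4].
This gives a 9×1 integer matrix of rank 1; reducing to Smith normal form yields diagonal entries (1).

Now H_k = ker ∂_k / im ∂_{k+1}, so:

  H_0: rank C_0 − rank ∂_1 = 7 − 6 = 1, and the invariant factors of ∂_1 are all 1, so H_0 = Z.
  H_1: rank ker ∂_1 − rank ∂_2 = (9 − 6) − 1 = 2, and the invariant factors of ∂_2 are all 1, so H_1 = Z^2.
  H_2: rank ker ∂_2 − rank ∂_3 = (1 − 1) − 0 = 0, and there is no ∂_3, so H_2 = 0.

Hence the Betti numbers are b_0 = 1, b_1 = 2, b_2 = 0.

b_0 = 1, b_1 = 2, b_2 = 0.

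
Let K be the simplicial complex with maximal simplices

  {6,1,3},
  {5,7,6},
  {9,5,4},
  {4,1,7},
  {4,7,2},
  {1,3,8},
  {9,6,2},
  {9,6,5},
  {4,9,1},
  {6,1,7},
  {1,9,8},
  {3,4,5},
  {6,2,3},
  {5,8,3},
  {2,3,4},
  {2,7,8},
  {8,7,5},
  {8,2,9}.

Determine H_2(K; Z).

H_2 ≅ Z.

Fix the vertex order 1 < 2 < 3 < 4 < 5 < 6 < 7 < 8 < 9 and write every simplex with vertices in increasing order. Then dim K = 2 and the simplices of K are:

  0-simplices (9): [1], [2], [3], [4], [5], [6], [7], [8], [9]
  1-simplices (27): (27 of them)
  2-simplices (18): [1,3,6], [1,3,8], [1,4,7], [1,4,9], [1,6,7], [1,8,9], [2,3,4], [2,3,6], [2,4,7], [2,6,9], [2,7,8], [2,8,9], [3,4,5], [3,5,8], [4,5,9], [5,6,7], [5,6,9], [5,7,8]

giving chain groups C_0 ≅ Z^9, C_1 ≅ Z^27, C_2 ≅ Z^18.

∂_1: C_1 → C_0 sends each edge [p,q] (with p < q) to q − p.
As a 9×27 matrix over Z this has rank 8, with invariant factors (1,1,1,1,1,1,1,1).

∂_2: C_2 → C_1 sends each 2-simplex [p,q,r] to [q,r] − [p,r] + [p,q]. For instance
  ∂[1,3,6] = [3,6] − [1,6] + [1,3],
  ∂[1,4,9] = [4,9] − [1,9] + [1,4].
This gives a 27×18 integer matrix of rank 17; reducing to Smith normal form yields diagonal entries (1,1,1,1,1,1,1,1,1,1,1,1,1,1,1,1,1).

Now H_k = ker ∂_k / im ∂_{k+1}, so:

  H_2: rank ker ∂_2 − rank ∂_3 = (18 − 17) − 0 = 1, and there is no ∂_3, so H_2 = Z.

(K is a triangulation of the torus T^2.)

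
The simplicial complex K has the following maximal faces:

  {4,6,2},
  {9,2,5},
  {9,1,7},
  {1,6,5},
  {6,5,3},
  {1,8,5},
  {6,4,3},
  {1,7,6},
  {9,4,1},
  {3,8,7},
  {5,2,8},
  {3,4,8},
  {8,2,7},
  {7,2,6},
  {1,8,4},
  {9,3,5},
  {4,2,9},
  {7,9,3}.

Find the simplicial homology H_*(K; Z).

Order the vertices as 1 < 2 < 3 < 4 < 5 < 6 < 7 < 8 < 9. Listing each simplex with vertices in this order, K has dimension 2 with simplices:

  0-simplices (9): [1], [2], [3], [4], [5], [6], [7], [8], [9]
  1-simplices (27): (27 of them)
  2-simplices (18): [1,4,8], [1,4,9], [1,5,6], [1,5,8], [1,6,7], [1,7,9], [2,4,6], [2,4,9], [2,5,8], [2,5,9], [2,6,7], [2,7,8], [3,4,6], [3,4,8], [3,5,6], [3,5,9], [3,7,8], [3,7,9]

giving chain groups C_0 ≅ Z^9, C_1 ≅ Z^27, C_2 ≅ Z^18.

The boundary map ∂_1: C_1 → C_0 is given by ∂[p,q] = [q] − [p]. For instance
  ∂[7,8] = [8] − [7].
As a 9×27 matrix over Z this has rank 8, with invariant factors (1,1,1,1,1,1,1,1).

The boundary map ∂_2: C_2 → C_1 acts by ∂[p,q,r] = [q,r] − [p,r] + [p,q]. For instance
  ∂[1,5,8] = [5,8] − [1,8] + [1,5],
  ∂[1,4,8] = [4,8] − [1,8] + [1,4].
This gives a 27×18 integer matrix of rank 17; reducing to Smith normal form yields diagonal entries (1,1,1,1,1,1,1,1,1,1,1,1,1,1,1,1,1).

Reading off H_k = ker ∂_k / im ∂_{k+1}:

  H_0: rank C_0 − rank ∂_1 = 9 − 8 = 1, and the invariant factors of ∂_1 are all 1, so H_0 ≅ Z.
  H_1: rank ker ∂_1 − rank ∂_2 = (27 − 8) − 17 = 2, and the invariant factors of ∂_2 are all 1, so H_1 ≅ Z^2.
  H_2: rank ker ∂_2 − rank ∂_3 = (18 − 17) − 0 = 1, and there is no ∂_3, so H_2 ≅ Z.

H_0 ≅ Z,  H_1 ≅ Z^2,  H_2 ≅ Z.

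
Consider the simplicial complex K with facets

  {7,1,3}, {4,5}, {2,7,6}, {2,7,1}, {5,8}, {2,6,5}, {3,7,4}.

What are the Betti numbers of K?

b_0 = 1, b_1 = 1, b_2 = 0.

Fix the vertex order 1 < 2 < 3 < 4 < 5 < 6 < 7 < 8 and write every simplex with vertices in increasing order. Then dim K = 2 and the simplices of K are:

  0-simplices (8): [1], [2], [3], [4], [5], [6], [7], [8]
  1-simplices (13): [1,2], [1,3], [1,7], [2,5], [2,6], [2,7], [3,4], [3,7], [4,5], [4,7], [5,6], [5,8], [6,7]
  2-simplices (5): [1,2,7], [1,3,7], [2,5,6], [2,6,7], [3,4,7]

Hence C_0 ≅ Z^8, C_1 ≅ Z^13, C_2 ≅ Z^5.

∂_1: C_1 → C_0 is given by ∂[p,q] = [q] − [p].
As a 8×13 matrix over Z this has rank 7, with invariant factors (1,1,1,1,1,1,1).

Boundary ∂_2: C_2 → C_1 sends each 2-simplex [p,q,r] to [q,r] − [p,r] + [p,q]. For instance
  ∂[1,2,7] = [2,7] − [1,7] + [1,2],
  ∂[3,4,7] = [4,7] − [3,7] + [3,4].
The 13×5 boundary matrix has rank 5 and Smith normal form diag(1,1,1,1,1).

From H_k ≅ ker(∂_k) / im(∂_{k+1}) we obtain:

  H_0: rank C_0 − rank ∂_1 = 8 − 7 = 1, and the invariant factors of ∂_1 are all 1, so H_0 = Z.
  H_1: rank ker ∂_1 − rank ∂_2 = (13 − 7) − 5 = 1, and the invariant factors of ∂_2 are all 1, so H_1 = Z.
  H_2: rank ker ∂_2 − rank ∂_3 = (5 − 5) − 0 = 0, and there is no ∂_3, so H_2 = 0.

Hence the Betti numbers are b_0 = 1, b_1 = 1, b_2 = 0.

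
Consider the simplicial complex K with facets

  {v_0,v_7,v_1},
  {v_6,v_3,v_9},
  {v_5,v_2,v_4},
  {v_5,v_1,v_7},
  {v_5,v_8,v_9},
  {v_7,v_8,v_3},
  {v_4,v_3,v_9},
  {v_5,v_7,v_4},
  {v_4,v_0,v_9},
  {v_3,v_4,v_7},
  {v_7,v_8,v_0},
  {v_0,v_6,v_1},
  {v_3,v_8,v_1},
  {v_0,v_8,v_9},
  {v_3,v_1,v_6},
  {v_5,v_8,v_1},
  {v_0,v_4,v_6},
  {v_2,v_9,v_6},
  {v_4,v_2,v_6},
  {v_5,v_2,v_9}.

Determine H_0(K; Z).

H_0 = Z.

We work with the vertex ordering v_0 < v_1 < v_2 < v_3 < v_4 < v_5 < v_6 < v_7 < v_8 < v_9. The simplices of K, each written with vertices in increasing order, are:

  0-simplices (10): [v_0], [v_1], [v_2], [v_3], [v_4], [v_5], [v_6], [v_7], [v_8], [v_9]
  1-simplices (30): (30 of them)
  2-simplices (20): (20 of them)

so the chain groups are C_0 ≅ Z^10, C_1 ≅ Z^30, C_2 ≅ Z^20.

∂_1: C_1 → C_0 is given by ∂[p,q] = [q] − [p]. For instance
  ∂[v_0,v_8] = [v_8] − [v_0].
This gives a 10×30 integer matrix of rank 9; reducing to Smith normal form yields diagonal entries (1,1,1,1,1,1,1,1,1).

Boundary ∂_2: C_2 → C_1 acts by ∂[p,q,r] = [q,r] − [p,r] + [p,q]. For instance
  ∂[v_4,v_5,v_7] = [v_5,v_7] − [v_4,v_7] + [v_4,v_5],
  ∂[v_3,v_7,v_8] = [v_7,v_8] − [v_3,v_8] + [v_3,v_7].
The 30×20 boundary matrix has rank 20 and Smith normal form diag(1,1,1,1,1,1,1,1,1,1,1,1,1,1,1,1,1,1,1,2).

Reading off H_k = ker ∂_k / im ∂_{k+1}:

  H_0: rank C_0 − rank ∂_1 = 10 − 9 = 1, and the invariant factors of ∂_1 are all 1, so H_0 = Z.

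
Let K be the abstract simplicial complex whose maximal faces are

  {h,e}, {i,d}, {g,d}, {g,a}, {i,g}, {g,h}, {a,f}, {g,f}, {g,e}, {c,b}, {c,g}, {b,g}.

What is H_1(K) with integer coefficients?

We work with the vertex ordering a < b < c < d < e < f < g < h < i. The simplices of K, each written with vertices in increasing order, are:

  0-simplices (9): a, b, c, d, e, f, g, h, i
  1-simplices (12): af, ag, bc, bg, cg, dg, di, eg, eh, fg, gh, gi

so the chain groups are C_0 ≅ Z^9, C_1 ≅ Z^12.

∂_1: C_1 → C_0 is given by ∂[p,q] = [q] − [p].
The resulting 9×12 matrix has rank 8, and its Smith normal form has invariant factors (1,1,1,1,1,1,1,1).

Now H_k = ker ∂_k / im ∂_{k+1}, so:

  H_1: rank ker ∂_1 − rank ∂_2 = (12 − 8) − 0 = 4, and there is no ∂_2, so H_1 ≅ Z^4.

H_1 ≅ Z^4.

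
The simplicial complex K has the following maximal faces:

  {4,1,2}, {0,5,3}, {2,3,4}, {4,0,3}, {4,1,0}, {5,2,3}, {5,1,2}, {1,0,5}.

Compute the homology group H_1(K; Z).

Order the vertices as 0 < 1 < 2 < 3 < 4 < 5. Listing each simplex with vertices in this order, K has dimension 2 with simplices:

  0-simplices (6): [0], [1], [2], [3], [4], [5]
  1-simplices (12): [0,1], [0,3], [0,4], [0,5], [1,2], [1,4], [1,5], [2,3], [2,4], [2,5], [3,4], [3,5]
  2-simplices (8): [0,1,4], [0,1,5], [0,3,4], [0,3,5], [1,2,4], [1,2,5], [2,3,4], [2,3,5]

giving chain groups C_0 ≅ Z^6, C_1 ≅ Z^12, C_2 ≅ Z^8.

∂_1: C_1 → C_0 sends each edge [p,q] (with p < q) to q − p.
As a 6×12 matrix over Z this has rank 5, with invariant factors (1,1,1,1,1).

Boundary ∂_2: C_2 → C_1 acts by ∂[p,q,r] = [q,r] − [p,r] + [p,q]. For instance
  ∂[0,1,5] = [1,5] − [0,5] + [0,1],
  ∂[1,2,4] = [2,4] − [1,4] + [1,2].
As a 12×8 matrix over Z this has rank 7, with invariant factors (1,1,1,1,1,1,1).

From H_k ≅ ker(∂_k) / im(∂_{k+1}) we obtain:

  H_1: rank ker ∂_1 − rank ∂_2 = (12 − 5) − 7 = 0, and the invariant factors of ∂_2 are all 1, so H_1 = 0.

(K is a triangulation of the 2-sphere S^2.)

H_1 = 0.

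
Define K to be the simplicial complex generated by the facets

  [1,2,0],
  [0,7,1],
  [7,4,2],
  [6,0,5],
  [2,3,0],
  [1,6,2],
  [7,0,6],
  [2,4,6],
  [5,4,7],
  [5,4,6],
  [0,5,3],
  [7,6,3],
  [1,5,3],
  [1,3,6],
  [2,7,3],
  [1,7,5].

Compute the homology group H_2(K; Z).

We work with the vertex ordering 0 < 1 < 2 < 3 < 4 < 5 < 6 < 7. The simplices of K, each written with vertices in increasing order, are:

  0-simplices (8): [0], [1], [2], [3], [4], [5], [6], [7]
  1-simplices (24): (24 of them)
  2-simplices (16): [0,1,2], [0,1,7], [0,2,3], [0,3,5], [0,5,6], [0,6,7], [1,2,6], [1,3,5], [1,3,6], [1,5,7], [2,3,7], [2,4,6], [2,4,7], [3,6,7], [4,5,6], [4,5,7]

Hence C_0 ≅ Z^8, C_1 ≅ Z^24, C_2 ≅ Z^16.

The boundary map ∂_1: C_1 → C_0 maps an edge to its endpoints' difference, ∂[p,q] = q − p.
This gives a 8×24 integer matrix of rank 7; reducing to Smith normal form yields diagonal entries (1,1,1,1,1,1,1).

Boundary ∂_2: C_2 → C_1 acts by ∂[p,q,r] = [q,r] − [p,r] + [p,q]. For instance
  ∂[0,3,5] = [3,5] − [0,5] + [0,3],
  ∂[1,2,6] = [2,6] − [1,6] + [1,2].
This gives a 24×16 integer matrix of rank 15; reducing to Smith normal form yields diagonal entries (1,1,1,1,1,1,1,1,1,1,1,1,1,1,1).

Now H_k = ker ∂_k / im ∂_{k+1}, so:

  H_2: rank ker ∂_2 − rank ∂_3 = (16 − 15) − 0 = 1, and there is no ∂_3, so H_2 = Z.

H_2 = Z.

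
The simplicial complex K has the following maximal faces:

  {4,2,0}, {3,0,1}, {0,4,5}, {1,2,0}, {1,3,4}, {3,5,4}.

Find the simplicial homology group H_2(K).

Take the total order 0 < 1 < 2 < 3 < 4 < 5 on the vertex set. Then K (dimension 2) consists of the simplices:

  0-simplices (6): [0], [1], [2], [3], [4], [5]
  1-simplices (12): [0,1], [0,2], [0,3], [0,4], [0,5], [1,2], [1,3], [1,4], [2,4], [3,4], [3,5], [4,5]
  2-simplices (6): [0,1,2], [0,1,3], [0,2,4], [0,4,5], [1,3,4], [3,4,5]

so the chain groups are C_0 ≅ Z^6, C_1 ≅ Z^12, C_2 ≅ Z^6.

∂_1: C_1 → C_0 is given by ∂[p,q] = [q] − [p]. For instance
  ∂[1,2] = [2] − [1].
The resulting 6×12 matrix has rank 5, and its Smith normal form has invariant factors (1,1,1,1,1).

The boundary map ∂_2: C_2 → C_1 sends each 2-simplex [p,q,r] to [q,r] − [p,r] + [p,q]. For instance
  ∂[0,2,4] = [2,4] − [0,4] + [0,2],
  ∂[0,4,5] = [4,5] − [0,5] + [0,4].
The resulting 12×6 matrix has rank 6, and its Smith normal form has invariant factors (1,1,1,1,1,1).

Now H_k = ker ∂_k / im ∂_{k+1}, so:

  H_2: rank ker ∂_2 − rank ∂_3 = (6 − 6) − 0 = 0, and there is no ∂_3, so H_2 ≅ 0.

(K is a triangulation of the cylinder S^1 x I.)

H_2 = 0.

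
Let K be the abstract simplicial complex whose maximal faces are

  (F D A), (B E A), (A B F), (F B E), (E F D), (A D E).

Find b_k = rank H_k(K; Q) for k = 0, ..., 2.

Order the vertices as A < B < D < E < F. Listing each simplex with vertices in this order, K has dimension 2 with simplices:

  0-simplices (5): A, B, D, E, F
  1-simplices (9): AB, AD, AE, AF, BE, BF, DE, DF, EF
  2-simplices (6): ABE, ABF, ADE, ADF, BEF, DEF

so the chain groups are C_0 ≅ Z^5, C_1 ≅ Z^9, C_2 ≅ Z^6.

∂_1: C_1 → C_0 is given by ∂[p,q] = [q] − [p]. For instance
  ∂AB = B − A.
This gives a 5×9 integer matrix of rank 4; reducing to Smith normal form yields diagonal entries (1,1,1,1).

∂_2: C_2 → C_1 maps a triangle to the signed sum of its edges. For instance
  ∂ABE = BE − AE + AB,
  ∂BEF = EF − BF + BE.
This gives a 9×6 integer matrix of rank 5; reducing to Smith normal form yields diagonal entries (1,1,1,1,1).

Computing H_k = (kernel of ∂_k) / (image of ∂_{k+1}):

  H_0: rank C_0 − rank ∂_1 = 5 − 4 = 1, and the invariant factors of ∂_1 are all 1, so H_0 ≅ Z.
  H_1: rank ker ∂_1 − rank ∂_2 = (9 − 4) − 5 = 0, and the invariant factors of ∂_2 are all 1, so H_1 ≅ 0.
  H_2: rank ker ∂_2 − rank ∂_3 = (6 − 5) − 0 = 1, and there is no ∂_3, so H_2 ≅ Z.

As a check, the Euler characteristic is 5 − 9 + 6 = 2, which agrees with 1 − 0 + 1 = 2.
(K is a triangulation of the 2-sphere S^2.)

Hence the Betti numbers are b_0 = 1, b_1 = 0, b_2 = 1.

b_0 = 1, b_1 = 0, b_2 = 1.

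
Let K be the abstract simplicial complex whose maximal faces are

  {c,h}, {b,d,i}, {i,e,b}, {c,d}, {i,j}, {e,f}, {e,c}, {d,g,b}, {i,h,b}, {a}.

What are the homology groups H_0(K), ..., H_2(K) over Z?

H_0 = Z^2,  H_1 = Z^2,  H_2 = 0.

Order the vertices as a < b < c < d < e < f < g < h < i < j. Listing each simplex with vertices in this order, K has dimension 2 with simplices:

  0-simplices (10): a, b, c, d, e, f, g, h, i, j
  1-simplices (14): bd, be, bg, bh, bi, cd, ce, ch, dg, di, ef, ei, hi, ij
  2-simplices (4): bdg, bdi, bei, bhi

giving chain groups C_0 ≅ Z^10, C_1 ≅ Z^14, C_2 ≅ Z^4.

Boundary ∂_1: C_1 → C_0 is given by ∂[p,q] = [q] − [p].
The resulting 10×14 matrix has rank 8, and its Smith normal form has invariant factors (1,1,1,1,1,1,1,1).

Boundary ∂_2: C_2 → C_1 maps a triangle to the signed sum of its edges. For instance
  ∂bdi = di − bi + bd,
  ∂bhi = hi − bi + bh.
The 14×4 boundary matrix has rank 4 and Smith normal form diag(1,1,1,1).

Computing H_k = (kernel of ∂_k) / (image of ∂_{k+1}):

  H_0: rank C_0 − rank ∂_1 = 10 − 8 = 2, and the invariant factors of ∂_1 are all 1, so H_0 ≅ Z^2.
  H_1: rank ker ∂_1 − rank ∂_2 = (14 − 8) − 4 = 2, and the invariant factors of ∂_2 are all 1, so H_1 ≅ Z^2.
  H_2: rank ker ∂_2 − rank ∂_3 = (4 − 4) − 0 = 0, and there is no ∂_3, so H_2 ≅ 0.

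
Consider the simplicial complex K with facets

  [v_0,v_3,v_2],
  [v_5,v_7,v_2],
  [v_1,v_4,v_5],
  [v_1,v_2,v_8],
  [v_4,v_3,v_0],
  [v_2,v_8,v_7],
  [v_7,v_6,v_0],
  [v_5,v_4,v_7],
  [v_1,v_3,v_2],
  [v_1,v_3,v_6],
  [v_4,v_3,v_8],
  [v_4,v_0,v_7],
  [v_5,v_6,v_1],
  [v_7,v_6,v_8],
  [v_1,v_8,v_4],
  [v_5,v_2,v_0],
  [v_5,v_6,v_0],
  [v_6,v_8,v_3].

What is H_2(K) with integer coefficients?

H_2 ≅ 0.

K has 9 vertices, 27 edges, 18 triangles.
rank ∂_2 = 18, rank ∂_3 = 0 ⇒ b_2 = 18 − 18 − 0 = 0. So H_2 ≅ 0.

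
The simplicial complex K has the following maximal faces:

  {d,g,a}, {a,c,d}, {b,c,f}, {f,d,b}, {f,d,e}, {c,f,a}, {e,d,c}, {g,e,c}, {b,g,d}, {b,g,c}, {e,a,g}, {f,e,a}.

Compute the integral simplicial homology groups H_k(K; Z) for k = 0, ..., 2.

K has 7 vertices, 18 edges, 12 triangles.
rank ∂_0 = 0, rank ∂_1 = 6 ⇒ b_0 = 7 − 0 − 6 = 1; all invariant factors of ∂_1 are 1 so no torsion. So H_0 = Z.
rank ∂_1 = 6, rank ∂_2 = 12 ⇒ b_1 = 18 − 6 − 12 = 0; ∂_2 has invariant factor(s) [2] giving torsion. So H_1 = Z/2.
rank ∂_2 = 12, rank ∂_3 = 0 ⇒ b_2 = 12 − 12 − 0 = 0. So H_2 = 0.

H_0 = Z,  H_1 = Z/2,  H_2 = 0.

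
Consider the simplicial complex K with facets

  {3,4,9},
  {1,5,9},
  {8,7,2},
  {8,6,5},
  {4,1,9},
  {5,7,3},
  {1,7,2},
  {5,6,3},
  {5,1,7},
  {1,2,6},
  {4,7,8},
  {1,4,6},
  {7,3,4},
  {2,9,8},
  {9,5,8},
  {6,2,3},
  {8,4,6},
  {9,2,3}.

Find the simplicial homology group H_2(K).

Order the vertices as 1 < 2 < 3 < 4 < 5 < 6 < 7 < 8 < 9. Listing each simplex with vertices in this order, K has dimension 2 with simplices:

  0-simplices (9): [1], [2], [3], [4], [5], [6], [7], [8], [9]
  1-simplices (27): (27 of them)
  2-simplices (18): [1,2,6], [1,2,7], [1,4,6], [1,4,9], [1,5,7], [1,5,9], [2,3,6], [2,3,9], [2,7,8], [2,8,9], [3,4,7], [3,4,9], [3,5,6], [3,5,7], [4,6,8], [4,7,8], [5,6,8], [5,8,9]

giving chain groups C_0 ≅ Z^9, C_1 ≅ Z^27, C_2 ≅ Z^18.

The boundary map ∂_1: C_1 → C_0 maps an edge to its endpoints' difference, ∂[p,q] = q − p. For instance
  ∂[4,8] = [8] − [4].
The resulting 9×27 matrix has rank 8, and its Smith normal form has invariant factors (1,1,1,1,1,1,1,1).

∂_2: C_2 → C_1 acts by ∂[p,q,r] = [q,r] − [p,r] + [p,q]. For instance
  ∂[5,8,9] = [8,9] − [5,9] + [5,8],
  ∂[3,4,7] = [4,7] − [3,7] + [3,4].
This gives a 27×18 integer matrix of rank 17; reducing to Smith normal form yields diagonal entries (1,1,1,1,1,1,1,1,1,1,1,1,1,1,1,1,1).

From H_k ≅ ker(∂_k) / im(∂_{k+1}) we obtain:

  H_2: rank ker ∂_2 − rank ∂_3 = (18 − 17) − 0 = 1, and there is no ∂_3, so H_2 = Z.

(K is a triangulation of the torus T^2.)

H_2 ≅ Z.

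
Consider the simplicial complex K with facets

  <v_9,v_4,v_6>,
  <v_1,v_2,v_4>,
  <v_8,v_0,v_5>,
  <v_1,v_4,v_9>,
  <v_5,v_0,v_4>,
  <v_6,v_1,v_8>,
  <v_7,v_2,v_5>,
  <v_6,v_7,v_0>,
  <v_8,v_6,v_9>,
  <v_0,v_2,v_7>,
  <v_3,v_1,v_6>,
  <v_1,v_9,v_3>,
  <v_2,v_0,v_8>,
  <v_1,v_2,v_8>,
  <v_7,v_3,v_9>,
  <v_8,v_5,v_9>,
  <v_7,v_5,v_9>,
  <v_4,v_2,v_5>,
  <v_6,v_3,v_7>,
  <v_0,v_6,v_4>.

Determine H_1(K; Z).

H_1 = Z ⊕ Z_2.

Order the vertices as v_0 < v_1 < v_2 < v_3 < v_4 < v_5 < v_6 < v_7 < v_8 < v_9. Listing each simplex with vertices in this order, K has dimension 2 with simplices:

  0-simplices (10): [v_0], [v_1], [v_2], [v_3], [v_4], [v_5], [v_6], [v_7], [v_8], [v_9]
  1-simplices (30): (30 of them)
  2-simplices (20): (20 of them)

Hence C_0 ≅ Z^10, C_1 ≅ Z^30, C_2 ≅ Z^20.

The boundary map ∂_1: C_1 → C_0 maps an edge to its endpoints' difference, ∂[p,q] = q − p.
This gives a 10×30 integer matrix of rank 9; reducing to Smith normal form yields diagonal entries (1,1,1,1,1,1,1,1,1).

The boundary map ∂_2: C_2 → C_1 maps a triangle to the signed sum of its edges. For instance
  ∂[v_5,v_8,v_9] = [v_8,v_9] − [v_5,v_9] + [v_5,v_8],
  ∂[v_1,v_4,v_9] = [v_4,v_9] − [v_1,v_9] + [v_1,v_4].
The 30×20 boundary matrix has rank 20 and Smith normal form diag(1,1,1,1,1,1,1,1,1,1,1,1,1,1,1,1,1,1,1,2).

Reading off H_k = ker ∂_k / im ∂_{k+1}:

  H_1: rank ker ∂_1 − rank ∂_2 = (30 − 9) − 20 = 1, and ∂_2 has invariant factor 2 > 1, so H_1 = Z ⊕ Z_2.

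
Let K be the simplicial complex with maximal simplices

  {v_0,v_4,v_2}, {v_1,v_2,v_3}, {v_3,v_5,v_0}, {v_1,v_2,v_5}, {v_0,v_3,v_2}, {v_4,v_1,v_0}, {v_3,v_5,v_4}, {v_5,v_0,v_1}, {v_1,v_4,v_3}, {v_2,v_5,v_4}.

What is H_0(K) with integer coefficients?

H_0 ≅ Z.

We work with the vertex ordering v_0 < v_1 < v_2 < v_3 < v_4 < v_5. The simplices of K, each written with vertices in increasing order, are:

  0-simplices (6): [v_0], [v_1], [v_2], [v_3], [v_4], [v_5]
  1-simplices (15): (15 of them)
  2-simplices (10): [v_0,v_1,v_4], [v_0,v_1,v_5], [v_0,v_2,v_3], [v_0,v_2,v_4], [v_0,v_3,v_5], [v_1,v_2,v_3], [v_1,v_2,v_5], [v_1,v_3,v_4], [v_2,v_4,v_5], [v_3,v_4,v_5]

Hence C_0 ≅ Z^6, C_1 ≅ Z^15, C_2 ≅ Z^10.

∂_1: C_1 → C_0 is given by ∂[p,q] = [q] − [p].
The resulting 6×15 matrix has rank 5, and its Smith normal form has invariant factors (1,1,1,1,1).

∂_2: C_2 → C_1 acts by ∂[p,q,r] = [q,r] − [p,r] + [p,q]. For instance
  ∂[v_1,v_2,v_5] = [v_2,v_5] − [v_1,v_5] + [v_1,v_2],
  ∂[v_0,v_2,v_3] = [v_2,v_3] − [v_0,v_3] + [v_0,v_2].
The 15×10 boundary matrix has rank 10 and Smith normal form diag(1,1,1,1,1,1,1,1,1,2).

Computing H_k = (kernel of ∂_k) / (image of ∂_{k+1}):

  H_0: rank C_0 − rank ∂_1 = 6 − 5 = 1, and the invariant factors of ∂_1 are all 1, so H_0 ≅ Z.

(K is a triangulation of the real projective plane RP^2.)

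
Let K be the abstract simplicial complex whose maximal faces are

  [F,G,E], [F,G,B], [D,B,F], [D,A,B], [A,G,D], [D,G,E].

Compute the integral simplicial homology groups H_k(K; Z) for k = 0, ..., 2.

Fix the vertex order A < B < D < E < F < G and write every simplex with vertices in increasing order. Then dim K = 2 and the simplices of K are:

  0-simplices (6): A, B, D, E, F, G
  1-simplices (12): AB, AD, AG, BD, BF, BG, DE, DF, DG, EF, EG, FG
  2-simplices (6): ABD, ADG, BDF, BFG, DEG, EFG

Hence C_0 ≅ Z^6, C_1 ≅ Z^12, C_2 ≅ Z^6.

∂_1: C_1 → C_0 maps an edge to its endpoints' difference, ∂[p,q] = q − p.
The 6×12 boundary matrix has rank 5 and Smith normal form diag(1,1,1,1,1).

Boundary ∂_2: C_2 → C_1 maps a triangle to the signed sum of its edges. For instance
  ∂ADG = DG − AG + AD,
  ∂BDF = DF − BF + BD.
The 12×6 boundary matrix has rank 6 and Smith normal form diag(1,1,1,1,1,1).

Reading off H_k = ker ∂_k / im ∂_{k+1}:

  H_0: rank C_0 − rank ∂_1 = 6 − 5 = 1, and the invariant factors of ∂_1 are all 1, so H_0 = Z.
  H_1: rank ker ∂_1 − rank ∂_2 = (12 − 5) − 6 = 1, and the invariant factors of ∂_2 are all 1, so H_1 = Z.
  H_2: rank ker ∂_2 − rank ∂_3 = (6 − 6) − 0 = 0, and there is no ∂_3, so H_2 = 0.

H_0 = Z,  H_1 = Z,  H_2 = 0.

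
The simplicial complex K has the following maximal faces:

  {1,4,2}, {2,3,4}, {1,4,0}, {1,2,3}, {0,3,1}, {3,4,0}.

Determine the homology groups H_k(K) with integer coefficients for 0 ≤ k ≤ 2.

K has 5 vertices, 9 edges, 6 triangles.
rank ∂_0 = 0, rank ∂_1 = 4 ⇒ b_0 = 5 − 0 − 4 = 1; all invariant factors of ∂_1 are 1 so no torsion. So H_0 = Z.
rank ∂_1 = 4, rank ∂_2 = 5 ⇒ b_1 = 9 − 4 − 5 = 0; all invariant factors of ∂_2 are 1 so no torsion. So H_1 = 0.
rank ∂_2 = 5, rank ∂_3 = 0 ⇒ b_2 = 6 − 5 − 0 = 1. So H_2 = Z.

H_0 = Z,  H_1 = 0,  H_2 = Z.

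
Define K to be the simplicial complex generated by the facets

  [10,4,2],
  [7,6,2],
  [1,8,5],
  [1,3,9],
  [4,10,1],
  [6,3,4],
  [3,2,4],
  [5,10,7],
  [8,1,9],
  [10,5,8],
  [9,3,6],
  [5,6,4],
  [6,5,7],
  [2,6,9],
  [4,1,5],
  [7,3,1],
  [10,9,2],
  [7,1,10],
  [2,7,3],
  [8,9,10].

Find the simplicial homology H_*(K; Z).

H_0 = Z,  H_1 = Z ⊕ Z/2Z,  H_2 = 0.

Take the total order 1 < 2 < 3 < 4 < 5 < 6 < 7 < 8 < 9 < 10 on the vertex set. Then K (dimension 2) consists of the simplices:

  0-simplices (10): [1], [2], [3], [4], [5], [6], [7], [8], [9], [10]
  1-simplices (30): (30 of them)
  2-simplices (20): (20 of them)

Hence C_0 ≅ Z^10, C_1 ≅ Z^30, C_2 ≅ Z^20.

∂_1: C_1 → C_0 is given by ∂[p,q] = [q] − [p].
This gives a 10×30 integer matrix of rank 9; reducing to Smith normal form yields diagonal entries (1,1,1,1,1,1,1,1,1).

Boundary ∂_2: C_2 → C_1 sends each 2-simplex [p,q,r] to [q,r] − [p,r] + [p,q]. For instance
  ∂[1,3,7] = [3,7] − [1,7] + [1,3],
  ∂[1,4,10] = [4,10] − [1,10] + [1,4].
The resulting 30×20 matrix has rank 20, and its Smith normal form has invariant factors (1,1,1,1,1,1,1,1,1,1,1,1,1,1,1,1,1,1,1,2).

Computing H_k = (kernel of ∂_k) / (image of ∂_{k+1}):

  H_0: rank C_0 − rank ∂_1 = 10 − 9 = 1, and the invariant factors of ∂_1 are all 1, so H_0 ≅ Z.
  H_1: rank ker ∂_1 − rank ∂_2 = (30 − 9) − 20 = 1, and ∂_2 has invariant factor 2 > 1, so H_1 ≅ Z ⊕ Z/2Z.
  H_2: rank ker ∂_2 − rank ∂_3 = (20 − 20) − 0 = 0, and there is no ∂_3, so H_2 ≅ 0.

As a check, the Euler characteristic is 10 − 30 + 20 = 0, which agrees with 1 − 1 + 0 = 0.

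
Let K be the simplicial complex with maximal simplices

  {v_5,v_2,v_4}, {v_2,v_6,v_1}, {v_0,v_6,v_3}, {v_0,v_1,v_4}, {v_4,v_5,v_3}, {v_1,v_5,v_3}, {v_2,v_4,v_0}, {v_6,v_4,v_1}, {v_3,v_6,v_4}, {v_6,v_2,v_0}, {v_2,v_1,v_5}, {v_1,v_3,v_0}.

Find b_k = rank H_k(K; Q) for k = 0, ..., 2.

We work with the vertex ordering v_0 < v_1 < v_2 < v_3 < v_4 < v_5 < v_6. The simplices of K, each written with vertices in increasing order, are:

  0-simplices (7): [v_0], [v_1], [v_2], [v_3], [v_4], [v_5], [v_6]
  1-simplices (18): (18 of them)
  2-simplices (12): (12 of them)

Hence C_0 ≅ Z^7, C_1 ≅ Z^18, C_2 ≅ Z^12.

The boundary map ∂_1: C_1 → C_0 maps an edge to its endpoints' difference, ∂[p,q] = q − p. For instance
  ∂[v_2,v_6] = [v_6] − [v_2].
The resulting 7×18 matrix has rank 6, and its Smith normal form has invariant factors (1,1,1,1,1,1).

Boundary ∂_2: C_2 → C_1 maps a triangle to the signed sum of its edges. For instance
  ∂[v_2,v_4,v_5] = [v_4,v_5] − [v_2,v_5] + [v_2,v_4],
  ∂[v_0,v_2,v_4] = [v_2,v_4] − [v_0,v_4] + [v_0,v_2].
The resulting 18×12 matrix has rank 12, and its Smith normal form has invariant factors (1,1,1,1,1,1,1,1,1,1,1,2).

Reading off H_k = ker ∂_k / im ∂_{k+1}:

  H_0: rank C_0 − rank ∂_1 = 7 − 6 = 1, and the invariant factors of ∂_1 are all 1, so H_0 ≅ Z.
  H_1: rank ker ∂_1 − rank ∂_2 = (18 − 6) − 12 = 0, and ∂_2 has invariant factor 2 > 1, so H_1 ≅ Z/2.
  H_2: rank ker ∂_2 − rank ∂_3 = (12 − 12) − 0 = 0, and there is no ∂_3, so H_2 ≅ 0.

(K is a triangulation of the real projective plane RP^2.)

Hence the Betti numbers are b_0 = 1, b_1 = 0, b_2 = 0.

b_0 = 1, b_1 = 0, b_2 = 0.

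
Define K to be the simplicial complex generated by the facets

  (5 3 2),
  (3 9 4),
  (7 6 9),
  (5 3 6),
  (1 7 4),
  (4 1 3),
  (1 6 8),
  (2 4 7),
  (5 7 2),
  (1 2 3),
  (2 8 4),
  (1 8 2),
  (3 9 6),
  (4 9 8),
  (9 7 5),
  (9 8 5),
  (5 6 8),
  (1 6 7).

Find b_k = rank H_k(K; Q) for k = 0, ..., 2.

We work with the vertex ordering 1 < 2 < 3 < 4 < 5 < 6 < 7 < 8 < 9. The simplices of K, each written with vertices in increasing order, are:

  0-simplices (9): [1], [2], [3], [4], [5], [6], [7], [8], [9]
  1-simplices (27): (27 of them)
  2-simplices (18): [1,2,3], [1,2,8], [1,3,4], [1,4,7], [1,6,7], [1,6,8], [2,3,5], [2,4,7], [2,4,8], [2,5,7], [3,4,9], [3,5,6], [3,6,9], [4,8,9], [5,6,8], [5,7,9], [5,8,9], [6,7,9]

giving chain groups C_0 ≅ Z^9, C_1 ≅ Z^27, C_2 ≅ Z^18.

Boundary ∂_1: C_1 → C_0 maps an edge to its endpoints' difference, ∂[p,q] = q − p.
The 9×27 boundary matrix has rank 8 and Smith normal form diag(1,1,1,1,1,1,1,1).

Boundary ∂_2: C_2 → C_1 maps a triangle to the signed sum of its edges. For instance
  ∂[3,4,9] = [4,9] − [3,9] + [3,4],
  ∂[1,3,4] = [3,4] − [1,4] + [1,3].
This gives a 27×18 integer matrix of rank 18; reducing to Smith normal form yields diagonal entries (1,1,1,1,1,1,1,1,1,1,1,1,1,1,1,1,1,2).

Computing H_k = (kernel of ∂_k) / (image of ∂_{k+1}):

  H_0: rank C_0 − rank ∂_1 = 9 − 8 = 1, and the invariant factors of ∂_1 are all 1, so H_0 ≅ Z.
  H_1: rank ker ∂_1 − rank ∂_2 = (27 − 8) − 18 = 1, and ∂_2 has invariant factor 2 > 1, so H_1 ≅ Z × Z/2.
  H_2: rank ker ∂_2 − rank ∂_3 = (18 − 18) − 0 = 0, and there is no ∂_3, so H_2 ≅ 0.

(K is a triangulation of the Klein bottle.)

Hence the Betti numbers are b_0 = 1, b_1 = 1, b_2 = 0.

b_0 = 1, b_1 = 1, b_2 = 0.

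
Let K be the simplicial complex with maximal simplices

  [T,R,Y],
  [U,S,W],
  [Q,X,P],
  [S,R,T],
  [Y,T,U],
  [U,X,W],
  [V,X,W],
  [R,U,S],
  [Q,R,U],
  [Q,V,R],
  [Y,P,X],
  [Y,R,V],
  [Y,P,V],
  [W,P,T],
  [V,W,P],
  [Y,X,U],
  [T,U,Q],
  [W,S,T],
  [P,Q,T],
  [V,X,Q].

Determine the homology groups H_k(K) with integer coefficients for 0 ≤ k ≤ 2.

Fix the vertex order P < Q < R < S < T < U < V < W < X < Y and write every simplex with vertices in increasing order. Then dim K = 2 and the simplices of K are:

  0-simplices (10): P, Q, R, S, T, U, V, W, X, Y
  1-simplices (30): PQ, PT, PV, PW, PX, PY, QR, QT, QU, QV, QX, RS, RT, RU, RV, RY, ST, SU, SW, TU, TW, TY, UW, UX, UY, VW, VX, VY, WX, XY
  2-simplices (20): PQT, PQX, PTW, PVW, PVY, PXY, QRU, QRV, QTU, QVX, RST, RSU, RTY, RVY, STW, SUW, TUY, UWX, UXY, VWX

so the chain groups are C_0 ≅ Z^10, C_1 ≅ Z^30, C_2 ≅ Z^20.

Boundary ∂_1: C_1 → C_0 sends each edge [p,q] (with p < q) to q − p.
As a 10×30 matrix over Z this has rank 9, with invariant factors (1,1,1,1,1,1,1,1,1).

∂_2: C_2 → C_1 sends each 2-simplex [p,q,r] to [q,r] − [p,r] + [p,q]. For instance
  ∂PVW = VW − PW + PV,
  ∂TUY = UY − TY + TU.
This gives a 30×20 integer matrix of rank 20; reducing to Smith normal form yields diagonal entries (1,1,1,1,1,1,1,1,1,1,1,1,1,1,1,1,1,1,1,2).

Reading off H_k = ker ∂_k / im ∂_{k+1}:

  H_0: rank C_0 − rank ∂_1 = 10 − 9 = 1, and the invariant factors of ∂_1 are all 1, so H_0 = Z.
  H_1: rank ker ∂_1 − rank ∂_2 = (30 − 9) − 20 = 1, and ∂_2 has invariant factor 2 > 1, so H_1 = Z × Z/2.
  H_2: rank ker ∂_2 − rank ∂_3 = (20 − 20) − 0 = 0, and there is no ∂_3, so H_2 = 0.

(K is a triangulation of the Klein bottle.)

H_0 ≅ Z,  H_1 ≅ Z × Z/2,  H_2 = 0.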